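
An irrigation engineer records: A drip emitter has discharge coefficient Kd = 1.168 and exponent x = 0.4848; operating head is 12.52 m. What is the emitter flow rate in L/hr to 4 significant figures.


Approach: apply the emitter characteristic equation, q = Kd * h^x.
q = 1.168 * 12.52^0.4848 = 3.977 L/hr
Therefore the emitter flow rate = 3.977 L/hr.


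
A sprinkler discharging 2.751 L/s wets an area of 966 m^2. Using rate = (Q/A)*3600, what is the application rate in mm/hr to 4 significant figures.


rate = (2.751 / 966) * 3600 = 10.25 mm/hr
Therefore the application rate = 10.25 mm/hr.


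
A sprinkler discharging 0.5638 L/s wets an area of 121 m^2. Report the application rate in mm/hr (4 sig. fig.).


Approach: apply the application rate relation, rate = (Q/A)*3600.
rate = (0.5638 / 121) * 3600 = 16.77 mm/hr
Therefore the application rate = 16.77 mm/hr.


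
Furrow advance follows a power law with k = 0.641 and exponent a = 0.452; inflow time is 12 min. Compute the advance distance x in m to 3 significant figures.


Approach: apply the power-law advance function, x = k*t^a.
x = 0.641 * 12^0.452 = 1.97 m
Therefore the advance distance x = 1.97 m.


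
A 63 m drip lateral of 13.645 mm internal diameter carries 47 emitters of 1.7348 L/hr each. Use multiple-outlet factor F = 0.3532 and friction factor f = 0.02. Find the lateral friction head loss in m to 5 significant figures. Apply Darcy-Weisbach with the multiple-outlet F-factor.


Approach: apply Darcy-Weisbach with the multiple-outlet F-factor, Q = n*q/(3600*1000) m^3/s; v = Q/A; hf = F*f*(L/D)*(v^2/(2g)).
Q = 47*1.7348/(3600*1000) = 2.264878e-05 m^3/s
A = pi*(13.645e-3/2)^2 = 1.462302e-04 m^2, so v = Q/A = 0.1548844 m/s
hf = 0.3532*0.02*(63/0.013645)*(0.1548844^2/(2*9.81)) = 0.039878 m
Therefore the lateral friction head loss = 0.039878 m.


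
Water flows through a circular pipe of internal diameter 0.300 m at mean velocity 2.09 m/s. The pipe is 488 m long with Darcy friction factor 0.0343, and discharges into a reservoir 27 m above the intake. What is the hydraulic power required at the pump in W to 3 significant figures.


Approach: apply continuity + Darcy-Weisbach + hydraulic power, Q = A*v; hf = f*(L/D)*(v^2/(2g)); H = static + hf; P = rho*g*Q*H.
Step 1 — flow rate (continuity, Q = A*v):
  A = pi*(0.300/2)^2 = 0.070686 m^2
  Q = 0.070686 * 2.09 = 0.14773 m^3/s
Step 2 — friction head loss (Darcy-Weisbach):
  hf = 0.0343 * (488/0.300) * (2.09^2 / (2*9.81))
  hf = 12.422 m
Step 3 — total head: H = 27 + 12.422 = 39.422 m
Step 4 — hydraulic power (P = rho*g*Q*H):
  P = 1000 * 9.81 * 0.14773 * 39.422 = 57100 W
Therefore the hydraulic power required at the pump = 57100 W.


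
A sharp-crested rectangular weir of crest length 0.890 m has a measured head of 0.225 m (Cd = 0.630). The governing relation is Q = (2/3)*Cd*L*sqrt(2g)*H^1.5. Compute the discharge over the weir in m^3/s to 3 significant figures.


Q = (2/3)*0.630*0.890*sqrt(2*9.81)*0.225^1.5 = 0.177 m^3/s
Therefore the discharge over the weir = 0.177 m^3/s.


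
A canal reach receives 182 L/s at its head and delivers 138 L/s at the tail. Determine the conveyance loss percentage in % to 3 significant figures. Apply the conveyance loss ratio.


Approach: apply the conveyance loss ratio, loss% = ((Q_head - Q_tail)/Q_head)*100.
loss = ((182 - 138)/182)*100 = 24.2 %
Therefore the conveyance loss percentage = 24.2 %.


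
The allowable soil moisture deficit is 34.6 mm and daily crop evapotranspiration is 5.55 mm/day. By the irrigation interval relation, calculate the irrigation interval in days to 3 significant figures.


Approach: apply the irrigation interval relation, interval = SMD / ETc.
interval = 34.6 / 5.55 = 6.23 days
Therefore the irrigation interval = 6.23 days.


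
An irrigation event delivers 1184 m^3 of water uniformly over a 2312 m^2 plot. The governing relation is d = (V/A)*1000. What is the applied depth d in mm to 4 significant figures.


d = (1184 / 2312) * 1000 = 512.1 mm
Therefore the applied depth d = 512.1 mm.


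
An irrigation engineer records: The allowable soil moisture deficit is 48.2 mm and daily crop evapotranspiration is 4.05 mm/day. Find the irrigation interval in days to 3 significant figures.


Approach: apply the irrigation interval relation, interval = SMD / ETc.
interval = 48.2 / 4.05 = 11.9 days
Therefore the irrigation interval = 11.9 days.


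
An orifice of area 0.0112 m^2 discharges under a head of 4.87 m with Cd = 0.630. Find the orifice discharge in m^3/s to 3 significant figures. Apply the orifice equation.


Approach: apply the orifice equation, Q = Cd*A*sqrt(2*g*h).
Q = 0.630 * 0.0112 * sqrt(2*9.81*4.87) = 0.0690 m^3/s
Therefore the orifice discharge = 0.0690 m^3/s.


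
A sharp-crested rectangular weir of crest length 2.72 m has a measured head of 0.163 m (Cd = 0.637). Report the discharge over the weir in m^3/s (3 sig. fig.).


Approach: apply the rectangular weir equation, Q = (2/3)*Cd*L*sqrt(2g)*H^1.5.
Q = (2/3)*0.637*2.72*sqrt(2*9.81)*0.163^1.5 = 0.337 m^3/s
Therefore the discharge over the weir = 0.337 m^3/s.


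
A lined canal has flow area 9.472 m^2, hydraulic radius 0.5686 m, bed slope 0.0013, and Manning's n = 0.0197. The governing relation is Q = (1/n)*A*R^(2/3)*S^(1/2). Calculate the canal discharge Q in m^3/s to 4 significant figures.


Q = (1/0.0197) * 9.472 * 0.5686^(2/3) * 0.0013^(1/2) = 11.90 m^3/s
Therefore the canal discharge Q = 11.90 m^3/s.


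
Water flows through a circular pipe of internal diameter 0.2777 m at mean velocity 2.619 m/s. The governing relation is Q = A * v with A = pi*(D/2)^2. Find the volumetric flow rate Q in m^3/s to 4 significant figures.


A = pi*(0.2777/2)^2 = 0.0605678 m^2
Q = 0.0605678 * 2.619 = 0.1586 m^3/s
Therefore the volumetric flow rate Q = 0.1586 m^3/s.


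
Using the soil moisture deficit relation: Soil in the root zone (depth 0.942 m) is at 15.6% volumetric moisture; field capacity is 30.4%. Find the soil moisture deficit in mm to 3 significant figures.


Approach: apply the soil moisture deficit relation, SMD = (FC - theta)/100 * depth * 1000.
SMD = (30.4 - 15.6)/100 * 0.942 * 1000 = 139 mm
Therefore the soil moisture deficit = 139 mm.


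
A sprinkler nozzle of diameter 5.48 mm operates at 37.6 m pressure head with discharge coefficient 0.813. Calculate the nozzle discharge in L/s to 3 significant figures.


Approach: apply the orifice equation, Q = Cd*A*sqrt(2*g*h), A = pi*(d/2)^2.
A = pi*(5.48e-3/2)^2 = 2.3586e-05 m^2
Q = 0.813 * 2.3586e-05 * sqrt(2*9.81*37.6) * 1000 = 0.521 L/s
Therefore the nozzle discharge = 0.521 L/s.


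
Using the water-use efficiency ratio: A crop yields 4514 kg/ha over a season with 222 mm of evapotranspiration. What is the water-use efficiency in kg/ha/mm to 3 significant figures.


Approach: apply the water-use efficiency ratio, WUE = yield/ET.
WUE = 4514 / 222 = 20.3 kg/ha/mm
Therefore the water-use efficiency = 20.3 kg/ha/mm.


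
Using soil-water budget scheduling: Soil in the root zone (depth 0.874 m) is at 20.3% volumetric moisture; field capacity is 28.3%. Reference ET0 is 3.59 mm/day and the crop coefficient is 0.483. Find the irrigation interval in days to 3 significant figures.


Approach: apply soil-water budget scheduling, SMD = (FC-theta)/100*depth*1000; ETc = ET0*Kc; interval = SMD/ETc.
Step 1 — soil moisture deficit:
  SMD = (28.3 - 20.3)/100 * 0.874 * 1000 = 69.920 mm
Step 2 — daily crop ET (ETc = ET0*Kc):
  ETc = 3.59 * 0.483 = 1.7340 mm/day
Step 3 — irrigation interval (SMD/ETc):
  interval = 69.920 / 1.7340 = 40.3 days
Therefore the irrigation interval = 40.3 days.


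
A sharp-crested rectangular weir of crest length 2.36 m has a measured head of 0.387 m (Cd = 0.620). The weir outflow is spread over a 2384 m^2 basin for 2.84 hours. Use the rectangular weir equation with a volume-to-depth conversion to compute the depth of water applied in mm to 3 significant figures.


Approach: apply the rectangular weir equation with a volume-to-depth conversion, Q = (2/3)*Cd*L*sqrt(2g)*H^1.5; d = Q*t/A * 1000.
Step 1 — weir discharge:
  Q = (2/3)*0.620*2.36*sqrt(2*9.81)*0.387^1.5 = 1.0402 m^3/s
Step 2 — volume: V = 1.0402 * 2.84*3600 = 10635 m^3
Step 3 — depth: d = V/A * 1000 = 10635/2384 * 1000 = 4460 mm
Therefore the depth of water applied = 4460 mm.


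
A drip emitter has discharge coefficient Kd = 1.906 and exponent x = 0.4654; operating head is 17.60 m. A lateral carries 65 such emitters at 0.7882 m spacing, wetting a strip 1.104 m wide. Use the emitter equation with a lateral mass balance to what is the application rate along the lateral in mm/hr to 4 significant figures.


Approach: apply the emitter equation with a lateral mass balance, q = Kd*h^x; Q = n*q; rate = Q/(n*spacing*width).
Step 1 — single emitter flow (q = Kd*h^x):
  q = 1.906 * 17.60^0.4654 = 7.24077 L/hr
Step 2 — total lateral flow: Q = 65 * 7.24077 = 470.650 L/hr
Step 3 — wetted area: A = 65 * 0.7882 * 1.104 = 56.5612 m^2
Step 4 — application rate: Q/A = 470.650/56.5612 = 8.321 mm/hr
Therefore the application rate along the lateral = 8.321 mm/hr.


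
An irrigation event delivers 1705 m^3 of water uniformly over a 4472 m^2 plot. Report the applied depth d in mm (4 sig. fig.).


Approach: apply depth from volume over area, d = (V/A)*1000.
d = (1705 / 4472) * 1000 = 381.3 mm
Therefore the applied depth d = 381.3 mm.


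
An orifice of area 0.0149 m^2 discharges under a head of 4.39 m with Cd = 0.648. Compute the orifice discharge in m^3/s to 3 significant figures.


Approach: apply the orifice equation, Q = Cd*A*sqrt(2*g*h).
Q = 0.648 * 0.0149 * sqrt(2*9.81*4.39) = 0.0896 m^3/s
Therefore the orifice discharge = 0.0896 m^3/s.


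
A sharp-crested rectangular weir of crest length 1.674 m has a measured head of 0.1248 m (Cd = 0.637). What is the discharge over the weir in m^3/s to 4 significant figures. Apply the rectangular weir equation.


Approach: apply the rectangular weir equation, Q = (2/3)*Cd*L*sqrt(2g)*H^1.5.
Q = (2/3)*0.637*1.674*sqrt(2*9.81)*0.1248^1.5 = 0.1388 m^3/s
Therefore the discharge over the weir = 0.1388 m^3/s.


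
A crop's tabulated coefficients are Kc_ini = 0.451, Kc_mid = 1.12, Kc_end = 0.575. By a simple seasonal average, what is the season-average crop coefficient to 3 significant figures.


Approach: apply a simple seasonal average, Kc_avg = (Kc_ini + Kc_mid + Kc_end)/3.
Kc_avg = (0.451 + 1.12 + 0.575)/3 = 0.715
Therefore the season-average crop coefficient = 0.715.


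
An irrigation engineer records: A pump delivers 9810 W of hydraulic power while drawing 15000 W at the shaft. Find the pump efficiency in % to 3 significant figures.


Approach: apply the efficiency ratio, eta = (P_out/P_in)*100.
eta = (9810 / 15000) * 100 = 65.4 %
Therefore the pump efficiency = 65.4 %.


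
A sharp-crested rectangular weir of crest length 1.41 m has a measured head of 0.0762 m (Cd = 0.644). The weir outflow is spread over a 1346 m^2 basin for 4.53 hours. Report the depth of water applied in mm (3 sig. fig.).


Approach: apply the rectangular weir equation with a volume-to-depth conversion, Q = (2/3)*Cd*L*sqrt(2g)*H^1.5; d = Q*t/A * 1000.
Step 1 — weir discharge:
  Q = (2/3)*0.644*1.41*sqrt(2*9.81)*0.0762^1.5 = 0.056402 m^3/s
Step 2 — volume: V = 0.056402 * 4.53*3600 = 919.81 m^3
Step 3 — depth: d = V/A * 1000 = 919.81/1346 * 1000 = 683 mm
Therefore the depth of water applied = 683 mm.


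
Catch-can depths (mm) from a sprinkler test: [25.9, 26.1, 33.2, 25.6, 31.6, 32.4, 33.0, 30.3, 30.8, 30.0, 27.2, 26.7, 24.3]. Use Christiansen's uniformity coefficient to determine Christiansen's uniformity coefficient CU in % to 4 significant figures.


Approach: apply Christiansen's uniformity coefficient, CU = (1 - mean_abs_deviation/mean)*100.
mean = 29.0077 mm
mean |d_i - mean| = 2.80710 mm
CU = (1 - 2.80710/29.0077)*100 = 90.32 %
Therefore Christiansen's uniformity coefficient CU = 90.32 %.


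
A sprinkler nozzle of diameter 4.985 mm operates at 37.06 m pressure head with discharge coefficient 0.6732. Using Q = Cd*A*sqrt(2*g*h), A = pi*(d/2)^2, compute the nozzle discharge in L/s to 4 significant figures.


A = pi*(4.985e-3/2)^2 = 1.95173e-05 m^2
Q = 0.6732 * 1.95173e-05 * sqrt(2*9.81*37.06) * 1000 = 0.3543 L/s
Therefore the nozzle discharge = 0.3543 L/s.


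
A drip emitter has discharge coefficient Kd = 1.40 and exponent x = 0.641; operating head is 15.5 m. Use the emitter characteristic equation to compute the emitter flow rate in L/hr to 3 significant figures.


Approach: apply the emitter characteristic equation, q = Kd * h^x.
q = 1.40 * 15.5^0.641 = 8.11 L/hr
Therefore the emitter flow rate = 8.11 L/hr.


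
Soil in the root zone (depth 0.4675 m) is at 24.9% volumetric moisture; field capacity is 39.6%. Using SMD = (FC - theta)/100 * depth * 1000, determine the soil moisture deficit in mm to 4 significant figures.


SMD = (39.6 - 24.9)/100 * 0.4675 * 1000 = 68.72 mm
Therefore the soil moisture deficit = 68.72 mm.


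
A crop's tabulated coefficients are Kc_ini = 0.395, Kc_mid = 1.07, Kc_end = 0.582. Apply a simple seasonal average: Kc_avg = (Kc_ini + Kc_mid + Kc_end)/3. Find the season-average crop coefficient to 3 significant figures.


Kc_avg = (0.395 + 1.07 + 0.582)/3 = 0.682
Therefore the season-average crop coefficient = 0.682.


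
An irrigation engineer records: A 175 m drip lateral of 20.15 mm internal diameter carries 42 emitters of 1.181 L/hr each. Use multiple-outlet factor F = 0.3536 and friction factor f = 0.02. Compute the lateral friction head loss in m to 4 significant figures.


Approach: apply Darcy-Weisbach with the multiple-outlet F-factor, Q = n*q/(3600*1000) m^3/s; v = Q/A; hf = F*f*(L/D)*(v^2/(2g)).
Q = 42*1.181/(3600*1000) = 1.37783e-05 m^3/s
A = pi*(20.15e-3/2)^2 = 3.18889e-04 m^2, so v = Q/A = 0.0432073 m/s
hf = 0.3536*0.02*(175/0.02015)*(0.0432073^2/(2*9.81)) = 0.005844 m
Therefore the lateral friction head loss = 0.005844 m.


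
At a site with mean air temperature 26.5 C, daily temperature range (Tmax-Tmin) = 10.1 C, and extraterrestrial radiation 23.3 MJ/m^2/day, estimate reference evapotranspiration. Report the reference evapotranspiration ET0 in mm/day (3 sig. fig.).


Approach: apply the Hargreaves-Samani method, ET0 = 0.0023*(Tmean+17.8)*sqrt(Tmax-Tmin)*0.408*Ra.
ET0 = 0.0023*(26.5+17.8)*sqrt(10.1)*0.408*23.3 = 3.08 mm/day
Therefore the reference evapotranspiration ET0 = 3.08 mm/day.


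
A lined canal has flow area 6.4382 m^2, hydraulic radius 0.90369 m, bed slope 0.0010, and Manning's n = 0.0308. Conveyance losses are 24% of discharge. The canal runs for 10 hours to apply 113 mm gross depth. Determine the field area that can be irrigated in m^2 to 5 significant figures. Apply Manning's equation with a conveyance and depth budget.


Approach: apply Manning's equation with a conveyance and depth budget, Q = (1/n)*A*R^(2/3)*S^(1/2); Q_field = Q*(1-loss); Area = Q_field*t/(d/1000).
Step 1 — canal discharge (Manning's equation):
  Q = (1/0.0308) * 6.4382 * 0.90369^(2/3) * 0.0010^(1/2) = 6.178647 m^3/s
Step 2 — delivered flow: Q_field = 6.178647*(1 - 24/100) = 4.695772 m^3/s
Step 3 — volume delivered: V = 4.695772 * 10*3600 = 169047.8 m^3
Step 4 — area served: A = V / (depth/1000) = 169047.8 / 0.113 = 1496000 m^2
Therefore the field area that can be irrigated = 1496000 m^2.


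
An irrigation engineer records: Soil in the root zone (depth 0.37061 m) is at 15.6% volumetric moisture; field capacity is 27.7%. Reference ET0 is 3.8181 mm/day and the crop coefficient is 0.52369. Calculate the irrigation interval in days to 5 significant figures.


Approach: apply soil-water budget scheduling, SMD = (FC-theta)/100*depth*1000; ETc = ET0*Kc; interval = SMD/ETc.
Step 1 — soil moisture deficit:
  SMD = (27.7 - 15.6)/100 * 0.37061 * 1000 = 44.84381 mm
Step 2 — daily crop ET (ETc = ET0*Kc):
  ETc = 3.8181 * 0.52369 = 1.999501 mm/day
Step 3 — irrigation interval (SMD/ETc):
  interval = 44.84381 / 1.999501 = 22.428 days
Therefore the irrigation interval = 22.428 days.


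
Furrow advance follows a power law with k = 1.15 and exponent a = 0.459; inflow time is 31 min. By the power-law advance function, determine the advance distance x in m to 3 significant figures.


Approach: apply the power-law advance function, x = k*t^a.
x = 1.15 * 31^0.459 = 5.56 m
Therefore the advance distance x = 5.56 m.


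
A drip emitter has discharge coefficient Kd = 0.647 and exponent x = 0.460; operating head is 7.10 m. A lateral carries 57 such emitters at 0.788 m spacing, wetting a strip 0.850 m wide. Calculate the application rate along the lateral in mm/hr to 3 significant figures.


Approach: apply the emitter equation with a lateral mass balance, q = Kd*h^x; Q = n*q; rate = Q/(n*spacing*width).
Step 1 — single emitter flow (q = Kd*h^x):
  q = 0.647 * 7.10^0.460 = 1.5940 L/hr
Step 2 — total lateral flow: Q = 57 * 1.5940 = 90.857 L/hr
Step 3 — wetted area: A = 57 * 0.788 * 0.850 = 38.179 m^2
Step 4 — application rate: Q/A = 90.857/38.179 = 2.38 mm/hr
Therefore the application rate along the lateral = 2.38 mm/hr.


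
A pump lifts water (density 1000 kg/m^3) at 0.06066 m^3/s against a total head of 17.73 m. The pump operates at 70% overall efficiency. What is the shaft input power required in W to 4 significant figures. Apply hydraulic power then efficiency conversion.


Approach: apply hydraulic power then efficiency conversion, P = rho*g*Q*H; P_in = P/eta.
Step 1 — hydraulic power (P = rho*g*Q*H):
  P = 1000 * 9.81 * 0.06066 * 17.73 = 10550.7 W
Step 2 — input power: P_in = P/eta = 10550.7 / 0.7 = 15070 W
Therefore the shaft input power required = 15070 W.


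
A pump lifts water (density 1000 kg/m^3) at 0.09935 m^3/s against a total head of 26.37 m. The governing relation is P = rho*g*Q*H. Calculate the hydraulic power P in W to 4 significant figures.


P = 1000 * 9.81 * 0.09935 * 26.37 = 25700 W
Therefore the hydraulic power P = 25700 W.


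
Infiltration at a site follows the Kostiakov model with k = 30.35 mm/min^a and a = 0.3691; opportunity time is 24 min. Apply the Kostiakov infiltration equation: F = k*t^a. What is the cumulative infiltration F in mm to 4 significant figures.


F = 30.35 * 24^0.3691 = 98.08 mm
Therefore the cumulative infiltration F = 98.08 mm.


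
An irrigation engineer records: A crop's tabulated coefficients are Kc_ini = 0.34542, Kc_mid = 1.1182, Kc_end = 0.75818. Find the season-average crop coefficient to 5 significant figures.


Approach: apply a simple seasonal average, Kc_avg = (Kc_ini + Kc_mid + Kc_end)/3.
Kc_avg = (0.34542 + 1.1182 + 0.75818)/3 = 0.74060
Therefore the season-average crop coefficient = 0.74060.


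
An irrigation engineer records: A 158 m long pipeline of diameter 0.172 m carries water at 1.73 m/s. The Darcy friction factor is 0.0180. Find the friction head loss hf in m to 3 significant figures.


Approach: apply the Darcy-Weisbach equation, hf = f*(L/D)*(v^2/(2g)).
hf = 0.0180 * (158/0.172) * (1.73^2 / (2*9.81))
hf = 2.52 m
Therefore the friction head loss hf = 2.52 m.


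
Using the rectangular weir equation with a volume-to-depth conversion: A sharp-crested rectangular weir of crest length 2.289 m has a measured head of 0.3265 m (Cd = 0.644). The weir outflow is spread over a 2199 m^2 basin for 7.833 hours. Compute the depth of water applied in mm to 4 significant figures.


Approach: apply the rectangular weir equation with a volume-to-depth conversion, Q = (2/3)*Cd*L*sqrt(2g)*H^1.5; d = Q*t/A * 1000.
Step 1 — weir discharge:
  Q = (2/3)*0.644*2.289*sqrt(2*9.81)*0.3265^1.5 = 0.812110 m^3/s
Step 2 — volume: V = 0.812110 * 7.833*3600 = 22900.5 m^3
Step 3 — depth: d = V/A * 1000 = 22900.5/2199 * 1000 = 10410 mm
Therefore the depth of water applied = 10410 mm.


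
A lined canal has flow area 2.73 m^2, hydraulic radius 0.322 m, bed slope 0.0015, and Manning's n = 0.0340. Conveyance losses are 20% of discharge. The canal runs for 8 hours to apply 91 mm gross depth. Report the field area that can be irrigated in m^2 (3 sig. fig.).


Approach: apply Manning's equation with a conveyance and depth budget, Q = (1/n)*A*R^(2/3)*S^(1/2); Q_field = Q*(1-loss); Area = Q_field*t/(d/1000).
Step 1 — canal discharge (Manning's equation):
  Q = (1/0.0340) * 2.73 * 0.322^(2/3) * 0.0015^(1/2) = 1.4609 m^3/s
Step 2 — delivered flow: Q_field = 1.4609*(1 - 20/100) = 1.1688 m^3/s
Step 3 — volume delivered: V = 1.1688 * 8*3600 = 33660 m^3
Step 4 — area served: A = V / (depth/1000) = 33660 / 0.091 = 370000 m^2
Therefore the field area that can be irrigated = 370000 m^2.


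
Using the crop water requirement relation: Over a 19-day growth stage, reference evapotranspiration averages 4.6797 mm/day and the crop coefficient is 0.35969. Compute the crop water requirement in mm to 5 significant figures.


Approach: apply the crop water requirement relation, CWR = ET0 * Kc * days.
CWR = 4.6797 * 0.35969 * 19 = 31.982 mm
Therefore the crop water requirement = 31.982 mm.


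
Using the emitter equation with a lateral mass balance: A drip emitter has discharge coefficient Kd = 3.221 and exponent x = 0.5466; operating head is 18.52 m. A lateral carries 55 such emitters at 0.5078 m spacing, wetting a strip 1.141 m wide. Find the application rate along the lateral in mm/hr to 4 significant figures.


Approach: apply the emitter equation with a lateral mass balance, q = Kd*h^x; Q = n*q; rate = Q/(n*spacing*width).
Step 1 — single emitter flow (q = Kd*h^x):
  q = 3.221 * 18.52^0.5466 = 15.8812 L/hr
Step 2 — total lateral flow: Q = 55 * 15.8812 = 873.466 L/hr
Step 3 — wetted area: A = 55 * 0.5078 * 1.141 = 31.8670 m^2
Step 4 — application rate: Q/A = 873.466/31.8670 = 27.41 mm/hr
Therefore the application rate along the lateral = 27.41 mm/hr.


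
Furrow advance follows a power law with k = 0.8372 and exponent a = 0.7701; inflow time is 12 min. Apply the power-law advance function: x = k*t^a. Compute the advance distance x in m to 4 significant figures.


x = 0.8372 * 12^0.7701 = 5.674 m
Therefore the advance distance x = 5.674 m.


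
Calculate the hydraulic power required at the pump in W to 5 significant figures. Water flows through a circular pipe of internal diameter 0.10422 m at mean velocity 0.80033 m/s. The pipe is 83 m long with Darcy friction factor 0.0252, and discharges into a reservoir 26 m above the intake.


Approach: apply continuity + Darcy-Weisbach + hydraulic power, Q = A*v; hf = f*(L/D)*(v^2/(2g)); H = static + hf; P = rho*g*Q*H.
Step 1 — flow rate (continuity, Q = A*v):
  A = pi*(0.10422/2)^2 = 0.008530844 m^2
  Q = 0.008530844 * 0.80033 = 0.006827491 m^3/s
Step 2 — friction head loss (Darcy-Weisbach):
  hf = 0.0252 * (83/0.10422) * (0.80033^2 / (2*9.81))
  hf = 0.6551892 m
Step 3 — total head: H = 26 + 0.6551892 = 26.65519 m
Step 4 — hydraulic power (P = rho*g*Q*H):
  P = 1000 * 9.81 * 0.006827491 * 26.65519 = 1785.3 W
Therefore the hydraulic power required at the pump = 1785.3 W.


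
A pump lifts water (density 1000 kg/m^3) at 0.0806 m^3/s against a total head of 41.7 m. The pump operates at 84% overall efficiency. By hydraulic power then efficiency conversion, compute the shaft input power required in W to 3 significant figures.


Approach: apply hydraulic power then efficiency conversion, P = rho*g*Q*H; P_in = P/eta.
Step 1 — hydraulic power (P = rho*g*Q*H):
  P = 1000 * 9.81 * 0.0806 * 41.7 = 32972 W
Step 2 — input power: P_in = P/eta = 32972 / 0.84 = 39300 W
Therefore the shaft input power required = 39300 W.


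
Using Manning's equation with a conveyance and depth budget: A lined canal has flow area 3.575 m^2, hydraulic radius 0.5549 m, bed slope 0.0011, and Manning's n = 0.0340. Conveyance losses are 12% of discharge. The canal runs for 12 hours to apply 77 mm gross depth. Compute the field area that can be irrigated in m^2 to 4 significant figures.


Approach: apply Manning's equation with a conveyance and depth budget, Q = (1/n)*A*R^(2/3)*S^(1/2); Q_field = Q*(1-loss); Area = Q_field*t/(d/1000).
Step 1 — canal discharge (Manning's equation):
  Q = (1/0.0340) * 3.575 * 0.5549^(2/3) * 0.0011^(1/2) = 2.35489 m^3/s
Step 2 — delivered flow: Q_field = 2.35489*(1 - 12/100) = 2.07230 m^3/s
Step 3 — volume delivered: V = 2.07230 * 12*3600 = 89523.4 m^3
Step 4 — area served: A = V / (depth/1000) = 89523.4 / 0.077 = 1163000 m^2
Therefore the field area that can be irrigated = 1163000 m^2.


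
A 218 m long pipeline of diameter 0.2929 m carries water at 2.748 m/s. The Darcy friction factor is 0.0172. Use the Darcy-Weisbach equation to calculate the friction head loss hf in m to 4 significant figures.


Approach: apply the Darcy-Weisbach equation, hf = f*(L/D)*(v^2/(2g)).
hf = 0.0172 * (218/0.2929) * (2.748^2 / (2*9.81))
hf = 4.927 m
Therefore the friction head loss hf = 4.927 m.


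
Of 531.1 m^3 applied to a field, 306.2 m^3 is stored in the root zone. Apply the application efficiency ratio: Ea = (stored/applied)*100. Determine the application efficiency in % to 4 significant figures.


Ea = (306.2/531.1)*100 = 57.65 %
Therefore the application efficiency = 57.65 %.


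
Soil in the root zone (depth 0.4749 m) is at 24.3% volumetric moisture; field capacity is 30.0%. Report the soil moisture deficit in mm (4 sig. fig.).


Approach: apply the soil moisture deficit relation, SMD = (FC - theta)/100 * depth * 1000.
SMD = (30.0 - 24.3)/100 * 0.4749 * 1000 = 27.07 mm
Therefore the soil moisture deficit = 27.07 mm.


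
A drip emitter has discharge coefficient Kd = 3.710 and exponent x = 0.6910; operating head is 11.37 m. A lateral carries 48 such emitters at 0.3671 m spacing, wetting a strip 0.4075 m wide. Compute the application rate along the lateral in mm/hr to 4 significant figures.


Approach: apply the emitter equation with a lateral mass balance, q = Kd*h^x; Q = n*q; rate = Q/(n*spacing*width).
Step 1 — single emitter flow (q = Kd*h^x):
  q = 3.710 * 11.37^0.6910 = 19.9024 L/hr
Step 2 — total lateral flow: Q = 48 * 19.9024 = 955.313 L/hr
Step 3 — wetted area: A = 48 * 0.3671 * 0.4075 = 7.18048 m^2
Step 4 — application rate: Q/A = 955.313/7.18048 = 133.0 mm/hr
Therefore the application rate along the lateral = 133.0 mm/hr.


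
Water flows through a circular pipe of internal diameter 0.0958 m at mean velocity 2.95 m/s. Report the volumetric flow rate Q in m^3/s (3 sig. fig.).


Approach: apply the continuity equation for pipe flow, Q = A * v with A = pi*(D/2)^2.
A = pi*(0.0958/2)^2 = 0.0072081 m^2
Q = 0.0072081 * 2.95 = 0.0213 m^3/s
Therefore the volumetric flow rate Q = 0.0213 m^3/s.


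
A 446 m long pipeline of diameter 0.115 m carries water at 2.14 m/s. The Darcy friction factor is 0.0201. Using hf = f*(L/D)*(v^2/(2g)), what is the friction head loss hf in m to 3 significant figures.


hf = 0.0201 * (446/0.115) * (2.14^2 / (2*9.81))
hf = 18.2 m
Therefore the friction head loss hf = 18.2 m.


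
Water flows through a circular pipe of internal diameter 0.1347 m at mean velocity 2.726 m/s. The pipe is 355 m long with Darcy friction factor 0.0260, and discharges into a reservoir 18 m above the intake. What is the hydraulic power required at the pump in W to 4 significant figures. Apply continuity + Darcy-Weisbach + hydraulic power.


Approach: apply continuity + Darcy-Weisbach + hydraulic power, Q = A*v; hf = f*(L/D)*(v^2/(2g)); H = static + hf; P = rho*g*Q*H.
Step 1 — flow rate (continuity, Q = A*v):
  A = pi*(0.1347/2)^2 = 0.0142503 m^2
  Q = 0.0142503 * 2.726 = 0.0388464 m^3/s
Step 2 — friction head loss (Darcy-Weisbach):
  hf = 0.0260 * (355/0.1347) * (2.726^2 / (2*9.81))
  hf = 25.9530 m
Step 3 — total head: H = 18 + 25.9530 = 43.9530 m
Step 4 — hydraulic power (P = rho*g*Q*H):
  P = 1000 * 9.81 * 0.0388464 * 43.9530 = 16750 W
Therefore the hydraulic power required at the pump = 16750 W.


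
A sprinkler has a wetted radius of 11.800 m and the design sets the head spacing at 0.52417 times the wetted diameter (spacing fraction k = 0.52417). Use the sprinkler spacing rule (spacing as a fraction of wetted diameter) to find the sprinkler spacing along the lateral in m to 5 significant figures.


Approach: apply the sprinkler spacing rule (spacing as a fraction of wetted diameter), S = k*(2*R).
S = 0.52417 * (2 * 11.800) = 12.370 m
Therefore the sprinkler spacing along the lateral = 12.370 m.


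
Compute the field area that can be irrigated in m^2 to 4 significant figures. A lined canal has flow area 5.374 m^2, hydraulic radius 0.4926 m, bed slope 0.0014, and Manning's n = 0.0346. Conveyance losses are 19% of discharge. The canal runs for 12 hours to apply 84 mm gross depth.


Approach: apply Manning's equation with a conveyance and depth budget, Q = (1/n)*A*R^(2/3)*S^(1/2); Q_field = Q*(1-loss); Area = Q_field*t/(d/1000).
Step 1 — canal discharge (Manning's equation):
  Q = (1/0.0346) * 5.374 * 0.4926^(2/3) * 0.0014^(1/2) = 3.62478 m^3/s
Step 2 — delivered flow: Q_field = 3.62478*(1 - 19/100) = 2.93607 m^3/s
Step 3 — volume delivered: V = 2.93607 * 12*3600 = 126838 m^3
Step 4 — area served: A = V / (depth/1000) = 126838 / 0.084 = 1510000 m^2
Therefore the field area that can be irrigated = 1510000 m^2.


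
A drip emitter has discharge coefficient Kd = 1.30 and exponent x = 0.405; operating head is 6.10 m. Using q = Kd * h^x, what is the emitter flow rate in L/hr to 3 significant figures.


q = 1.30 * 6.10^0.405 = 2.70 L/hr
Therefore the emitter flow rate = 2.70 L/hr.


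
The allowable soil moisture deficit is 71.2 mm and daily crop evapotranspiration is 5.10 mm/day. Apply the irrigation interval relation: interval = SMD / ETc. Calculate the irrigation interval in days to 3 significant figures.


interval = 71.2 / 5.10 = 14.0 days
Therefore the irrigation interval = 14.0 days.


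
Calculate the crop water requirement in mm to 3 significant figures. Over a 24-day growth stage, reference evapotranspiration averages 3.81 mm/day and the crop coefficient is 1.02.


Approach: apply the crop water requirement relation, CWR = ET0 * Kc * days.
CWR = 3.81 * 1.02 * 24 = 93.3 mm
Therefore the crop water requirement = 93.3 mm.


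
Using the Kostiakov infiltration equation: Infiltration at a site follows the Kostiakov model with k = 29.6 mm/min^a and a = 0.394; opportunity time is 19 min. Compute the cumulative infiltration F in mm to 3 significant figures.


Approach: apply the Kostiakov infiltration equation, F = k*t^a.
F = 29.6 * 19^0.394 = 94.4 mm
Therefore the cumulative infiltration F = 94.4 mm.


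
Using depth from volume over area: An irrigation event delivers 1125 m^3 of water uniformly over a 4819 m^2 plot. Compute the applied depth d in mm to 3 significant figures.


Approach: apply depth from volume over area, d = (V/A)*1000.
d = (1125 / 4819) * 1000 = 233 mm
Therefore the applied depth d = 233 mm.


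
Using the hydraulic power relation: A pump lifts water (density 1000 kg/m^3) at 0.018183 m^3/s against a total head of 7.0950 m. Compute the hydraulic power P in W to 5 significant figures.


Approach: apply the hydraulic power relation, P = rho*g*Q*H.
P = 1000 * 9.81 * 0.018183 * 7.0950 = 1265.6 W
Therefore the hydraulic power P = 1265.6 W.


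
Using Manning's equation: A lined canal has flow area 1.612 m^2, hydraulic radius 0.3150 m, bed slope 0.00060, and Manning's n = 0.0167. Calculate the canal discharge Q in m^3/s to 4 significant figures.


Approach: apply Manning's equation, Q = (1/n)*A*R^(2/3)*S^(1/2).
Q = (1/0.0167) * 1.612 * 0.3150^(2/3) * 0.00060^(1/2) = 1.095 m^3/s
Therefore the canal discharge Q = 1.095 m^3/s.


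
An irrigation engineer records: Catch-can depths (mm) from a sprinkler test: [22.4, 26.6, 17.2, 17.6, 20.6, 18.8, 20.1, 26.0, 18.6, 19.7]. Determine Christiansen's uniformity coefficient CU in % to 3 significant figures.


Approach: apply Christiansen's uniformity coefficient, CU = (1 - mean_abs_deviation/mean)*100.
mean = 20.760 mm
mean |d_i - mean| = 2.5440 mm
CU = (1 - 2.5440/20.760)*100 = 87.7 %
Therefore Christiansen's uniformity coefficient CU = 87.7 %.


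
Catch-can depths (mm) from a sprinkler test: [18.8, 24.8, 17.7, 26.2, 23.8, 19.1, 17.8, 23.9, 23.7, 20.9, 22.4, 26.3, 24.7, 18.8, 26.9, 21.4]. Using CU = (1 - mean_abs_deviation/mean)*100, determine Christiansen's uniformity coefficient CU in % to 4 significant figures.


mean = 22.3250 mm
mean |d_i - mean| = 2.72187 mm
CU = (1 - 2.72187/22.3250)*100 = 87.81 %
Therefore Christiansen's uniformity coefficient CU = 87.81 %.


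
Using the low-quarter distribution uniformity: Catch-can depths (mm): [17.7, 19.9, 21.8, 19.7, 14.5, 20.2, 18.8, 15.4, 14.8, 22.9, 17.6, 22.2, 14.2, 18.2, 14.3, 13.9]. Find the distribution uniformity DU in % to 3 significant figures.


Approach: apply the low-quarter distribution uniformity, DU = (mean of lowest quarter of readings / overall mean)*100.
sorted lowest 4 of 16: [13.9, 14.2, 14.3, 14.5] -> mean = 14.225 mm
overall mean = 17.881 mm
DU = (14.225/17.881)*100 = 79.6 %
Therefore the distribution uniformity DU = 79.6 %.


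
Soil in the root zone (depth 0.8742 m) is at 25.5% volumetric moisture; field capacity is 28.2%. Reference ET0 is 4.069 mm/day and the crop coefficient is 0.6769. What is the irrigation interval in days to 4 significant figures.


Approach: apply soil-water budget scheduling, SMD = (FC-theta)/100*depth*1000; ETc = ET0*Kc; interval = SMD/ETc.
Step 1 — soil moisture deficit:
  SMD = (28.2 - 25.5)/100 * 0.8742 * 1000 = 23.6034 mm
Step 2 — daily crop ET (ETc = ET0*Kc):
  ETc = 4.069 * 0.6769 = 2.75431 mm/day
Step 3 — irrigation interval (SMD/ETc):
  interval = 23.6034 / 2.75431 = 8.570 days
Therefore the irrigation interval = 8.570 days.


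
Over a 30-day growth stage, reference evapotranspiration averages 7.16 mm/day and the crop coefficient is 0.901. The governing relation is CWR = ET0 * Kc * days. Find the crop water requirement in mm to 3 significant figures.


CWR = 7.16 * 0.901 * 30 = 194 mm
Therefore the crop water requirement = 194 mm.


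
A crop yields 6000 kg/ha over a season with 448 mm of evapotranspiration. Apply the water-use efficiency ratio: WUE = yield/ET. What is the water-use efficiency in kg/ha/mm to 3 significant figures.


WUE = 6000 / 448 = 13.4 kg/ha/mm
Therefore the water-use efficiency = 13.4 kg/ha/mm.


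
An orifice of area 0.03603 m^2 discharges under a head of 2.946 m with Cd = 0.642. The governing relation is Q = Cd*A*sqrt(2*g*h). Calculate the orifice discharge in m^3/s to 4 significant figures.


Q = 0.642 * 0.03603 * sqrt(2*9.81*2.946) = 0.1759 m^3/s
Therefore the orifice discharge = 0.1759 m^3/s.


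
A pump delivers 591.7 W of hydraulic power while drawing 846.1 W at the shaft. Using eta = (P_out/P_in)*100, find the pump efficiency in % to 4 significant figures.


eta = (591.7 / 846.1) * 100 = 69.93 %
Therefore the pump efficiency = 69.93 %.


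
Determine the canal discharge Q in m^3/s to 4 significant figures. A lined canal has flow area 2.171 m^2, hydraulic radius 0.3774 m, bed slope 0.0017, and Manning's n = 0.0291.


Approach: apply Manning's equation, Q = (1/n)*A*R^(2/3)*S^(1/2).
Q = (1/0.0291) * 2.171 * 0.3774^(2/3) * 0.0017^(1/2) = 1.606 m^3/s
Therefore the canal discharge Q = 1.606 m^3/s.


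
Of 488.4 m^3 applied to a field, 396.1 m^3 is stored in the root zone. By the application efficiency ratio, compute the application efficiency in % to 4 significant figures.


Approach: apply the application efficiency ratio, Ea = (stored/applied)*100.
Ea = (396.1/488.4)*100 = 81.10 %
Therefore the application efficiency = 81.10 %.


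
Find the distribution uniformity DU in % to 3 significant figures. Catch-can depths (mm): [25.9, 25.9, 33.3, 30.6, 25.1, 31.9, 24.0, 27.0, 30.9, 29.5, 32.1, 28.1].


Approach: apply the low-quarter distribution uniformity, DU = (mean of lowest quarter of readings / overall mean)*100.
sorted lowest 3 of 12: [24.0, 25.1, 25.9] -> mean = 25.000 mm
overall mean = 28.692 mm
DU = (25.000/28.692)*100 = 87.1 %
Therefore the distribution uniformity DU = 87.1 %.


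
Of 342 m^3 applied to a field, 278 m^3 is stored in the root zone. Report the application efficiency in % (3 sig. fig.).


Approach: apply the application efficiency ratio, Ea = (stored/applied)*100.
Ea = (278/342)*100 = 81.3 %
Therefore the application efficiency = 81.3 %.


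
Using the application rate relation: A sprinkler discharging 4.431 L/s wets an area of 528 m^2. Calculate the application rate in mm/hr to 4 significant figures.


Approach: apply the application rate relation, rate = (Q/A)*3600.
rate = (4.431 / 528) * 3600 = 30.21 mm/hr
Therefore the application rate = 30.21 mm/hr.


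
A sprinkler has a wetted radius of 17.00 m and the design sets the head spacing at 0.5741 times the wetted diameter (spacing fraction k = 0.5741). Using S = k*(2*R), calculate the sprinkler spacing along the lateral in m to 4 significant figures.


S = 0.5741 * (2 * 17.00) = 19.52 m
Therefore the sprinkler spacing along the lateral = 19.52 m.


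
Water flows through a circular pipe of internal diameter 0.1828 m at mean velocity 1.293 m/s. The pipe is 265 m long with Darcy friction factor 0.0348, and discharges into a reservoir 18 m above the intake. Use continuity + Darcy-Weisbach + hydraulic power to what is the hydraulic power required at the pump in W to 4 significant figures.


Approach: apply continuity + Darcy-Weisbach + hydraulic power, Q = A*v; hf = f*(L/D)*(v^2/(2g)); H = static + hf; P = rho*g*Q*H.
Step 1 — flow rate (continuity, Q = A*v):
  A = pi*(0.1828/2)^2 = 0.0262447 m^2
  Q = 0.0262447 * 1.293 = 0.0339344 m^3/s
Step 2 — friction head loss (Darcy-Weisbach):
  hf = 0.0348 * (265/0.1828) * (1.293^2 / (2*9.81))
  hf = 4.29880 m
Step 3 — total head: H = 18 + 4.29880 = 22.2988 m
Step 4 — hydraulic power (P = rho*g*Q*H):
  P = 1000 * 9.81 * 0.0339344 * 22.2988 = 7423 W
Therefore the hydraulic power required at the pump = 7423 W.


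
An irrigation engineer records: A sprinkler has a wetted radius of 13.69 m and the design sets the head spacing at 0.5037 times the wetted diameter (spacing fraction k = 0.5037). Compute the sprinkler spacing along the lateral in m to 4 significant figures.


Approach: apply the sprinkler spacing rule (spacing as a fraction of wetted diameter), S = k*(2*R).
S = 0.5037 * (2 * 13.69) = 13.79 m
Therefore the sprinkler spacing along the lateral = 13.79 m.


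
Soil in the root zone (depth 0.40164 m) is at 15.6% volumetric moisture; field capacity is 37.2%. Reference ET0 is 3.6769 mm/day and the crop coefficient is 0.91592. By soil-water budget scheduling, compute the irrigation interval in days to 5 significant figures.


Approach: apply soil-water budget scheduling, SMD = (FC-theta)/100*depth*1000; ETc = ET0*Kc; interval = SMD/ETc.
Step 1 — soil moisture deficit:
  SMD = (37.2 - 15.6)/100 * 0.40164 * 1000 = 86.75424 mm
Step 2 — daily crop ET (ETc = ET0*Kc):
  ETc = 3.6769 * 0.91592 = 3.367746 mm/day
Step 3 — irrigation interval (SMD/ETc):
  interval = 86.75424 / 3.367746 = 25.760 days
Therefore the irrigation interval = 25.760 days.


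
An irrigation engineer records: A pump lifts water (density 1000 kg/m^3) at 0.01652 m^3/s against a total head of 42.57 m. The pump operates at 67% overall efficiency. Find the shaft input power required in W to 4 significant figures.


Approach: apply hydraulic power then efficiency conversion, P = rho*g*Q*H; P_in = P/eta.
Step 1 — hydraulic power (P = rho*g*Q*H):
  P = 1000 * 9.81 * 0.01652 * 42.57 = 6898.95 W
Step 2 — input power: P_in = P/eta = 6898.95 / 0.67 = 10300 W
Therefore the shaft input power required = 10300 W.


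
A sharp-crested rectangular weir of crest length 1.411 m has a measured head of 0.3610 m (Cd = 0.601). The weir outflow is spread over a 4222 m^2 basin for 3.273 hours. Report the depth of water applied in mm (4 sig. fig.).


Approach: apply the rectangular weir equation with a volume-to-depth conversion, Q = (2/3)*Cd*L*sqrt(2g)*H^1.5; d = Q*t/A * 1000.
Step 1 — weir discharge:
  Q = (2/3)*0.601*1.411*sqrt(2*9.81)*0.3610^1.5 = 0.543151 m^3/s
Step 2 — volume: V = 0.543151 * 3.273*3600 = 6399.84 m^3
Step 3 — depth: d = V/A * 1000 = 6399.84/4222 * 1000 = 1516 mm
Therefore the depth of water applied = 1516 mm.
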